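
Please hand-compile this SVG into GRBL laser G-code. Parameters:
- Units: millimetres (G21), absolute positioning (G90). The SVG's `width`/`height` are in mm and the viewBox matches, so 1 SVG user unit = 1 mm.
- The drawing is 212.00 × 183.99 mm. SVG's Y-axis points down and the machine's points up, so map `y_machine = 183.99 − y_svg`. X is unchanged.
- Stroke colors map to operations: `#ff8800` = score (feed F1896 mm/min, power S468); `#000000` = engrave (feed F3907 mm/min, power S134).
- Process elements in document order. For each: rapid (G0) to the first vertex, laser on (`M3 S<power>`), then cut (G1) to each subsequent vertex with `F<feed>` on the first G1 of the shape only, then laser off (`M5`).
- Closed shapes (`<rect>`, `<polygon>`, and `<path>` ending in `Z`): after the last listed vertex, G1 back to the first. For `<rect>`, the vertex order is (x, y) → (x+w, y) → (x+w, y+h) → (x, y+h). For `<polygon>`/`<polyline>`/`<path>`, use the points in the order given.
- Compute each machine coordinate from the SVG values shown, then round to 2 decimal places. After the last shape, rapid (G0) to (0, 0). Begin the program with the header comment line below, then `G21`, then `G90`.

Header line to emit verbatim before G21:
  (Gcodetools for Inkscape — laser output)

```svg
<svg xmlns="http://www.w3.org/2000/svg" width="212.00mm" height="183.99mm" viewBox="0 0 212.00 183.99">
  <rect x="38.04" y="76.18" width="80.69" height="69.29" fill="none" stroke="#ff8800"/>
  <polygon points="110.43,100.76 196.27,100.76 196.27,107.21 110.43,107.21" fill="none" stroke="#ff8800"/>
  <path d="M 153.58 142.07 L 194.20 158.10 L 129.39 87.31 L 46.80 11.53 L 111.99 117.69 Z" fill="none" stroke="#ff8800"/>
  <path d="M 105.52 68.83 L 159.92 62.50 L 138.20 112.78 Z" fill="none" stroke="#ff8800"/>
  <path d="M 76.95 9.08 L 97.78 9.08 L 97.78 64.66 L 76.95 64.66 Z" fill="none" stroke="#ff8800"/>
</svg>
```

(Gcodetools for Inkscape — laser output)
G21
G90
G0 X38.04 Y107.81
M3 S468
G1 X118.73 Y107.81 F1896
G1 X118.73 Y38.52
G1 X38.04 Y38.52
G1 X38.04 Y107.81
M5
G0 X110.43 Y83.23
M3 S468
G1 X196.27 Y83.23 F1896
G1 X196.27 Y76.78
G1 X110.43 Y76.78
G1 X110.43 Y83.23
M5
G0 X153.58 Y41.92
M3 S468
G1 X194.20 Y25.89 F1896
G1 X129.39 Y96.68
G1 X46.80 Y172.46
G1 X111.99 Y66.30
G1 X153.58 Y41.92
M5
G0 X105.52 Y115.16
M3 S468
G1 X159.92 Y121.49 F1896
G1 X138.20 Y71.21
G1 X105.52 Y115.16
M5
G0 X76.95 Y174.91
M3 S468
G1 X97.78 Y174.91 F1896
G1 X97.78 Y119.33
G1 X76.95 Y119.33
G1 X76.95 Y174.91
M5
G0 X0.00 Y0.00

viewBox `0 0 212.00 183.99` with mm width/height → 1 unit = 1 mm. Flip: y_m = 183.99 − y_svg.

**Shape 1** — `<rect>` rectangle, stroke `#ff8800` → score (S468, F1896). Machine vertices: (38.04,107.81) → (118.73,107.81) → (118.73,38.52) → (38.04,38.52) → (38.04,107.81). Closed: final G1 returns to the first vertex.

**Shape 2** — `<polygon>` rectangle, stroke `#ff8800` → score (S468, F1896). Machine vertices: (110.43,83.23) → (196.27,83.23) → (196.27,76.78) → (110.43,76.78) → (110.43,83.23). Closed: final G1 returns to the first vertex.

**Shape 3** — `<path>` closed polygon, stroke `#ff8800` → score (S468, F1896). Machine vertices: (153.58,41.92) → (194.20,25.89) → (129.39,96.68) → (46.80,172.46) → (111.99,66.30) → (153.58,41.92). Closed: final G1 returns to the first vertex.

**Shape 4** — `<path>` regular polygon, stroke `#ff8800` → score (S468, F1896). Machine vertices: (105.52,115.16) → (159.92,121.49) → (138.20,71.21) → (105.52,115.16). Closed: final G1 returns to the first vertex.

**Shape 5** — `<path>` rectangle, stroke `#ff8800` → score (S468, F1896). Machine vertices: (76.95,174.91) → (97.78,174.91) → (97.78,119.33) → (76.95,119.33) → (76.95,174.91). Closed: final G1 returns to the first vertex.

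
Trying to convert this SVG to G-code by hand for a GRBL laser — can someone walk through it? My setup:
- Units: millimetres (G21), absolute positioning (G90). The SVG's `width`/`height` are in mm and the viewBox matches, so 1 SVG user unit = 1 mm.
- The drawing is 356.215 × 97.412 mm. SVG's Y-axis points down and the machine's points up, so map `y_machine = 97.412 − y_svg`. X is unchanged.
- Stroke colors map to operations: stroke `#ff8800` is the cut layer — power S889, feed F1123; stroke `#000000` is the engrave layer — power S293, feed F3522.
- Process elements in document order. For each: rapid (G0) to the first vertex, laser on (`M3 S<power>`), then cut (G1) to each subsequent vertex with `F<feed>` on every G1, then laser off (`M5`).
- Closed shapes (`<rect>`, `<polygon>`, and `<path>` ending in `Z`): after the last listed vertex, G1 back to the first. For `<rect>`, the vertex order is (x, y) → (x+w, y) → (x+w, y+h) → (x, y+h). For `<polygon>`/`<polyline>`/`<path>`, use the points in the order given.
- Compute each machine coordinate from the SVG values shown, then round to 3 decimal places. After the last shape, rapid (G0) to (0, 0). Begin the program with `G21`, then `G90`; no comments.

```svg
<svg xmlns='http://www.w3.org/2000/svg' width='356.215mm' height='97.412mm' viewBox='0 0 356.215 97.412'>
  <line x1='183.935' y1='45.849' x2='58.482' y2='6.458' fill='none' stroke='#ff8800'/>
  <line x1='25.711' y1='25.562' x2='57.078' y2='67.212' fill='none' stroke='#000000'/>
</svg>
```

viewBox `0 0 356.215 97.412` with mm width/height → 1 unit = 1 mm. Flip: y_m = 97.412 − y_svg.

**Shape 1** — `<line>` line segment, stroke `#ff8800` → cut (S889, F1123). Machine vertices: (183.935,51.563) → (58.482,90.954). Open path.

**Shape 2** — `<line>` line segment, stroke `#000000` → engrave (S293, F3522). Machine vertices: (25.711,71.850) → (57.078,30.200). Open path.

G21
G90
G0 X183.935 Y51.563
M3 S889
G1 X58.482 Y90.954 F1123
M5
G0 X25.711 Y71.850
M3 S293
G1 X57.078 Y30.200 F3522
M5
G0 X0.000 Y0.000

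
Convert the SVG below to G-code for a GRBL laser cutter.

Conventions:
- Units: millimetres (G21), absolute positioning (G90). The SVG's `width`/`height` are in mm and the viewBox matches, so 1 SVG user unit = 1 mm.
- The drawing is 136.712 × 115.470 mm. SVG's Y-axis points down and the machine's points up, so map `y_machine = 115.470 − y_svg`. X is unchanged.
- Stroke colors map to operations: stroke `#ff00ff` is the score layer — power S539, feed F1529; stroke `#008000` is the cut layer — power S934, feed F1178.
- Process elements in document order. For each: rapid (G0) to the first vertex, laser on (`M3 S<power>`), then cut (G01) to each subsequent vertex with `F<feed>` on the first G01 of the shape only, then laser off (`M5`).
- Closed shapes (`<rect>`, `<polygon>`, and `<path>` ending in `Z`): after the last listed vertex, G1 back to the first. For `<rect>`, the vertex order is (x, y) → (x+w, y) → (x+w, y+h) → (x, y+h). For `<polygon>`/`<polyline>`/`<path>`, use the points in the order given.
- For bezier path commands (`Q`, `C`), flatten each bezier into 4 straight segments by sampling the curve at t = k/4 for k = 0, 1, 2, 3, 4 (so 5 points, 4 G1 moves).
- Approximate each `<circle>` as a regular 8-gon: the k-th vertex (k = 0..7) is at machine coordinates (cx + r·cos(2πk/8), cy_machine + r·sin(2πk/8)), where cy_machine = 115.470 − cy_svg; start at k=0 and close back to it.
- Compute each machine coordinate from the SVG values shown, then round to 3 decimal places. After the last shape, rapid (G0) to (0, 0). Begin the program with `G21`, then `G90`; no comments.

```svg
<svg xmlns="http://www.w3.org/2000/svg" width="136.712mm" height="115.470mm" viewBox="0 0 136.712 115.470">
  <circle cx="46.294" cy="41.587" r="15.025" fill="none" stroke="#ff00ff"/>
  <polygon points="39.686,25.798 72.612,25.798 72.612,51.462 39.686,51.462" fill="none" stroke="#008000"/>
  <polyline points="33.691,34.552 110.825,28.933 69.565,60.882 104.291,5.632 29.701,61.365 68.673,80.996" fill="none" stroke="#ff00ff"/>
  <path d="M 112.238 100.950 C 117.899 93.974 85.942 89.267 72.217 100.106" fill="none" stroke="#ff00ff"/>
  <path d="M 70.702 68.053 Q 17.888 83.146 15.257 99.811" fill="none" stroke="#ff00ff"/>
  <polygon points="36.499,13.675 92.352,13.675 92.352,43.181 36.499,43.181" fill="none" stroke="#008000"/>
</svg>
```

1 u = 1 mm; y_m = 115.470 − y.

[1] `<circle>` circle, #ff00ff→score S539 F1529: (61.319,73.883) → (56.918,84.507) → (46.294,88.908) → (35.670,84.507) → (31.269,73.883) → (35.670,63.259) → (46.294,58.858) → (56.918,63.259) → (61.319,73.883) (closed)

[2] `<polygon>` rectangle, #008000→cut S934 F1178: (39.686,89.672) → (72.612,89.672) → (72.612,64.008) → (39.686,64.008) → (39.686,89.672) (closed)

[3] `<polyline>` open polyline, #ff00ff→score S539 F1529: (33.691,80.918) → (110.825,86.537) → (69.565,54.588) → (104.291,109.838) → (29.701,54.105) → (68.673,34.474)

[4] `<path>` cubic bezier, #ff00ff→score S539 F1529: (112.238,14.520) → (110.303,19.119) → (99.497,21.623) → (85.057,20.786) → (72.217,15.364)

[5] `<path>` quadratic bezier, #ff00ff→score S539 F1529: (70.702,47.417) → (47.431,39.772) → (30.434,31.931) → (19.709,23.893) → (15.257,15.659)

[6] `<polygon>` rectangle, #008000→cut S934 F1178: (36.499,101.795) → (92.352,101.795) → (92.352,72.289) → (36.499,72.289) → (36.499,101.795) (closed)

G21
G90
G0 X61.319 Y73.883
M3 S539
G01 X56.918 Y84.507 F1529
G01 X46.294 Y88.908
G01 X35.670 Y84.507
G01 X31.269 Y73.883
G01 X35.670 Y63.259
G01 X46.294 Y58.858
G01 X56.918 Y63.259
G01 X61.319 Y73.883
M5
G0 X39.686 Y89.672
M3 S934
G01 X72.612 Y89.672 F1178
G01 X72.612 Y64.008
G01 X39.686 Y64.008
G01 X39.686 Y89.672
M5
G0 X33.691 Y80.918
M3 S539
G01 X110.825 Y86.537 F1529
G01 X69.565 Y54.588
G01 X104.291 Y109.838
G01 X29.701 Y54.105
G01 X68.673 Y34.474
M5
G0 X112.238 Y14.520
M3 S539
G01 X110.303 Y19.119 F1529
G01 X99.497 Y21.623
G01 X85.057 Y20.786
G01 X72.217 Y15.364
M5
G0 X70.702 Y47.417
M3 S539
G01 X47.431 Y39.772 F1529
G01 X30.434 Y31.931
G01 X19.709 Y23.893
G01 X15.257 Y15.659
M5
G0 X36.499 Y101.795
M3 S934
G01 X92.352 Y101.795 F1178
G01 X92.352 Y72.289
G01 X36.499 Y72.289
G01 X36.499 Y101.795
M5
G0 X0.000 Y0.000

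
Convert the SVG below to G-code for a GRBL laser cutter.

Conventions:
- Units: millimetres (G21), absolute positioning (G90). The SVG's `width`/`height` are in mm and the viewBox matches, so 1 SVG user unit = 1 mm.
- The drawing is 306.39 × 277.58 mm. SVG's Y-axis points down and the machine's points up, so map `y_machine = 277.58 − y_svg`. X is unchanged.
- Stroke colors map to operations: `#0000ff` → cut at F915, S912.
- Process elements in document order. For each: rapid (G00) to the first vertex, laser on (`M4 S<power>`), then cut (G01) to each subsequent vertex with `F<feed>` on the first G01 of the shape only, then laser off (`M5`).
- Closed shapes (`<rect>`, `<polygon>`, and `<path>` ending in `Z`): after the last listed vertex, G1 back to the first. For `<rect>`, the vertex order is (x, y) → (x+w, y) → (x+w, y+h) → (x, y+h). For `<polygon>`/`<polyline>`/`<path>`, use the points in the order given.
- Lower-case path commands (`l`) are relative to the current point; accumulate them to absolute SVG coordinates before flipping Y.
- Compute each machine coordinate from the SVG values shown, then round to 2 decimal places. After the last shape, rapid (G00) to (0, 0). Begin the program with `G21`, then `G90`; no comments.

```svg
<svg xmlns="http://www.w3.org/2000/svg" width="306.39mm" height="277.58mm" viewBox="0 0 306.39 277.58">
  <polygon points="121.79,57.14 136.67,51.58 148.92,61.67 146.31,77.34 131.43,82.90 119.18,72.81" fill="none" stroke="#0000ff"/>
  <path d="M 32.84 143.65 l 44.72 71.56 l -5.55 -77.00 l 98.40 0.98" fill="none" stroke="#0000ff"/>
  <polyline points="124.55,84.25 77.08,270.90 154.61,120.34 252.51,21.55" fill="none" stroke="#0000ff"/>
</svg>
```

viewBox `0 0 306.39 277.58` with mm width/height → 1 unit = 1 mm. Flip: y_m = 277.58 − y_svg.

**Shape 1** — `<polygon>` regular polygon, stroke `#0000ff` → cut (S912, F915). Machine vertices: (121.79,220.44) → (136.67,226.00) → (148.92,215.91) → (146.31,200.24) → (131.43,194.68) → (119.18,204.77) → (121.79,220.44). Closed: final G1 returns to the first vertex.

**Shape 2** — `<path>` open polyline, stroke `#0000ff` → cut (S912, F915). Machine vertices: (32.84,133.93) → (77.56,62.37) → (72.01,139.37) → (170.41,138.39). Open path.

**Shape 3** — `<polyline>` open polyline, stroke `#0000ff` → cut (S912, F915). Machine vertices: (124.55,193.33) → (77.08,6.68) → (154.61,157.24) → (252.51,256.03). Open path.

G21
G90
G00 X121.79 Y220.44
M4 S912
G01 X136.67 Y226.00 F915
G01 X148.92 Y215.91
G01 X146.31 Y200.24
G01 X131.43 Y194.68
G01 X119.18 Y204.77
G01 X121.79 Y220.44
M5
G00 X32.84 Y133.93
M4 S912
G01 X77.56 Y62.37 F915
G01 X72.01 Y139.37
G01 X170.41 Y138.39
M5
G00 X124.55 Y193.33
M4 S912
G01 X77.08 Y6.68 F915
G01 X154.61 Y157.24
G01 X252.51 Y256.03
M5
G00 X0.00 Y0.00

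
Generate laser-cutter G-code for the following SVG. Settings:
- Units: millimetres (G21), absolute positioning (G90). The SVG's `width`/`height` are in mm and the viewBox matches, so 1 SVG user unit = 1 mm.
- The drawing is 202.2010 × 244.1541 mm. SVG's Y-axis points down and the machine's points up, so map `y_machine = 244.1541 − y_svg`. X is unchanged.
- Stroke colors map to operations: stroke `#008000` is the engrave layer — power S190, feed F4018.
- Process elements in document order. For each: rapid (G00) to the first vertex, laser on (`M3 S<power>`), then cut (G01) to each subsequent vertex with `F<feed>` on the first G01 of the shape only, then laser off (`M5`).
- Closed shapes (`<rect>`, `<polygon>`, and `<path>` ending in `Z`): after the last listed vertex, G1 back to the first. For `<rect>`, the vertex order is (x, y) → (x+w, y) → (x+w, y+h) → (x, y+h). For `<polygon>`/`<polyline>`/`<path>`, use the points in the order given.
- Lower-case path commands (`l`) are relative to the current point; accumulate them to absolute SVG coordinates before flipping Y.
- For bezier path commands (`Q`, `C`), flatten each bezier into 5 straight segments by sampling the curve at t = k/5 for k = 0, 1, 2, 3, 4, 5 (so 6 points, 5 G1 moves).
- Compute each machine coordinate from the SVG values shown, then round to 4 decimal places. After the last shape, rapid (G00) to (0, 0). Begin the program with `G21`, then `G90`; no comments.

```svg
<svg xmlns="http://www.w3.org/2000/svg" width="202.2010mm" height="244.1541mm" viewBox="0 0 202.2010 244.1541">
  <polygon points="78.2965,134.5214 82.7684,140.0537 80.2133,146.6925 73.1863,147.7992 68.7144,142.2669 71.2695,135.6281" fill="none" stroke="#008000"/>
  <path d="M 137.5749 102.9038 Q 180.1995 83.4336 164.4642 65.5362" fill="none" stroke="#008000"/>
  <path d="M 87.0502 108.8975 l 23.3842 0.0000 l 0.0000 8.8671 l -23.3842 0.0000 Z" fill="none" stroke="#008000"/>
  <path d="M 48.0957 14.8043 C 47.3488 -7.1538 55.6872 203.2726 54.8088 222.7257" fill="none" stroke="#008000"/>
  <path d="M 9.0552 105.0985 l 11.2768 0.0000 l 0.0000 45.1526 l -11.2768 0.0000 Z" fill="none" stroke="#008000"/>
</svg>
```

G21
G90
G00 X78.2965 Y109.6327
M3 S190
G01 X82.7684 Y104.1004 F4018
G01 X80.2133 Y97.4616
G01 X73.1863 Y96.3549
G01 X68.7144 Y101.8872
G01 X71.2695 Y108.5260
G01 X78.2965 Y109.6327
M5
G00 X137.5749 Y141.2503
M3 S190
G01 X152.2903 Y148.9755 F4018
G01 X162.3370 Y156.5748
G01 X167.7149 Y164.0483
G01 X168.4239 Y171.3960
G01 X164.4642 Y178.6179
M5
G00 X87.0502 Y135.2566
M3 S190
G01 X110.4344 Y135.2566 F4018
G01 X110.4344 Y126.3895
G01 X87.0502 Y126.3895
G01 X87.0502 Y135.2566
M5
G00 X48.0957 Y229.3498
M3 S190
G01 X48.5914 Y218.0254 F4018
G01 X50.3890 Y171.2499
G01 X52.6102 Y109.3444
G01 X54.3762 Y52.6302
G01 X54.8088 Y21.4284
M5
G00 X9.0552 Y139.0556
M3 S190
G01 X20.3320 Y139.0556 F4018
G01 X20.3320 Y93.9030
G01 X9.0552 Y93.9030
G01 X9.0552 Y139.0556
M5
G00 X0.0000 Y0.0000

1 u = 1 mm; y_m = 244.1541 − y.

[1] `<polygon>` regular polygon, #008000→engrave S190 F4018: (78.2965,109.6327) → (82.7684,104.1004) → (80.2133,97.4616) → (73.1863,96.3549) → (68.7144,101.8872) → (71.2695,108.5260) → (78.2965,109.6327) (closed)

[2] `<path>` quadratic bezier, #008000→engrave S190 F4018: (137.5749,141.2503) → (152.2903,148.9755) → (162.3370,156.5748) → (167.7149,164.0483) → (168.4239,171.3960) → (164.4642,178.6179)

[3] `<path>` rectangle, #008000→engrave S190 F4018: (87.0502,135.2566) → (110.4344,135.2566) → (110.4344,126.3895) → (87.0502,126.3895) → (87.0502,135.2566) (closed)

[4] `<path>` cubic bezier, #008000→engrave S190 F4018: (48.0957,229.3498) → (48.5914,218.0254) → (50.3890,171.2499) → (52.6102,109.3444) → (54.3762,52.6302) → (54.8088,21.4284)

[5] `<path>` rectangle, #008000→engrave S190 F4018: (9.0552,139.0556) → (20.3320,139.0556) → (20.3320,93.9030) → (9.0552,93.9030) → (9.0552,139.0556) (closed)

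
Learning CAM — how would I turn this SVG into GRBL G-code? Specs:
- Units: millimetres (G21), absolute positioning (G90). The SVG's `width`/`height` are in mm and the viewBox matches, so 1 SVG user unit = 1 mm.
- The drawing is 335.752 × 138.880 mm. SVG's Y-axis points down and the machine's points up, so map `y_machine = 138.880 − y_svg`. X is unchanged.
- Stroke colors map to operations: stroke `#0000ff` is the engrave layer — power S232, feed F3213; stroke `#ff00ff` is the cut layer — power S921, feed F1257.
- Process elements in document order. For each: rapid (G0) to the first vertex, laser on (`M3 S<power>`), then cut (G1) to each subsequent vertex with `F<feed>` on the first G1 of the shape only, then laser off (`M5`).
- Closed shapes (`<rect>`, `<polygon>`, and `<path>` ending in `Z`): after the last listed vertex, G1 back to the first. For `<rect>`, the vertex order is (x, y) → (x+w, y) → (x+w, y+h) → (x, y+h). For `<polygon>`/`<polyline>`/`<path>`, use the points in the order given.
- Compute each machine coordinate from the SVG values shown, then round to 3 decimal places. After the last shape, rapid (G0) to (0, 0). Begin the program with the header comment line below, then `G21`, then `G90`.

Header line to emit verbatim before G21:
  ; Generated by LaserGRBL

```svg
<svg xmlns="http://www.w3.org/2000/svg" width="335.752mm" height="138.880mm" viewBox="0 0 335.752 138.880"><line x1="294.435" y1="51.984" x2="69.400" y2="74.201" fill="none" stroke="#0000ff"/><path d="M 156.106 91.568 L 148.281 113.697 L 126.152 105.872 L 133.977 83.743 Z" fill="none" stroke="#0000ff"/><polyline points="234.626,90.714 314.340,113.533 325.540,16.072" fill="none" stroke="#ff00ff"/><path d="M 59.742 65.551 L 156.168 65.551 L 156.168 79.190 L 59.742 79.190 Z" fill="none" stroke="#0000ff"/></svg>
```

; Generated by LaserGRBL
G21
G90
G0 X294.435 Y86.896
M3 S232
G1 X69.400 Y64.679 F3213
M5
G0 X156.106 Y47.312
M3 S232
G1 X148.281 Y25.183 F3213
G1 X126.152 Y33.008
G1 X133.977 Y55.137
G1 X156.106 Y47.312
M5
G0 X234.626 Y48.166
M3 S921
G1 X314.340 Y25.347 F1257
G1 X325.540 Y122.808
M5
G0 X59.742 Y73.329
M3 S232
G1 X156.168 Y73.329 F3213
G1 X156.168 Y59.690
G1 X59.742 Y59.690
G1 X59.742 Y73.329
M5
G0 X0.000 Y0.000

Since the viewBox matches the mm dimensions, user units are millimetres directly. The only transform is the Y-flip y_m = 138.880 − y_svg.

Shape 1 is a line segment drawn with `<line>`. Its stroke #0000ff means engrave at S232, F3213. After flipping Y the toolpath is (294.435,86.896) → (69.400,64.679).

Shape 2 is a regular polygon drawn with `<path>`. Its stroke #0000ff means engrave at S232, F3213. After flipping Y the toolpath is (156.106,47.312) → (148.281,25.183) → (126.152,33.008) → (133.977,55.137) → (156.106,47.312), returning to the start.

Shape 3 is a open polyline drawn with `<polyline>`. Its stroke #ff00ff means cut at S921, F1257. After flipping Y the toolpath is (234.626,48.166) → (314.340,25.347) → (325.540,122.808).

Shape 4 is a rectangle drawn with `<path>`. Its stroke #0000ff means engrave at S232, F3213. After flipping Y the toolpath is (59.742,73.329) → (156.168,73.329) → (156.168,59.690) → (59.742,59.690) → (59.742,73.329), returning to the start.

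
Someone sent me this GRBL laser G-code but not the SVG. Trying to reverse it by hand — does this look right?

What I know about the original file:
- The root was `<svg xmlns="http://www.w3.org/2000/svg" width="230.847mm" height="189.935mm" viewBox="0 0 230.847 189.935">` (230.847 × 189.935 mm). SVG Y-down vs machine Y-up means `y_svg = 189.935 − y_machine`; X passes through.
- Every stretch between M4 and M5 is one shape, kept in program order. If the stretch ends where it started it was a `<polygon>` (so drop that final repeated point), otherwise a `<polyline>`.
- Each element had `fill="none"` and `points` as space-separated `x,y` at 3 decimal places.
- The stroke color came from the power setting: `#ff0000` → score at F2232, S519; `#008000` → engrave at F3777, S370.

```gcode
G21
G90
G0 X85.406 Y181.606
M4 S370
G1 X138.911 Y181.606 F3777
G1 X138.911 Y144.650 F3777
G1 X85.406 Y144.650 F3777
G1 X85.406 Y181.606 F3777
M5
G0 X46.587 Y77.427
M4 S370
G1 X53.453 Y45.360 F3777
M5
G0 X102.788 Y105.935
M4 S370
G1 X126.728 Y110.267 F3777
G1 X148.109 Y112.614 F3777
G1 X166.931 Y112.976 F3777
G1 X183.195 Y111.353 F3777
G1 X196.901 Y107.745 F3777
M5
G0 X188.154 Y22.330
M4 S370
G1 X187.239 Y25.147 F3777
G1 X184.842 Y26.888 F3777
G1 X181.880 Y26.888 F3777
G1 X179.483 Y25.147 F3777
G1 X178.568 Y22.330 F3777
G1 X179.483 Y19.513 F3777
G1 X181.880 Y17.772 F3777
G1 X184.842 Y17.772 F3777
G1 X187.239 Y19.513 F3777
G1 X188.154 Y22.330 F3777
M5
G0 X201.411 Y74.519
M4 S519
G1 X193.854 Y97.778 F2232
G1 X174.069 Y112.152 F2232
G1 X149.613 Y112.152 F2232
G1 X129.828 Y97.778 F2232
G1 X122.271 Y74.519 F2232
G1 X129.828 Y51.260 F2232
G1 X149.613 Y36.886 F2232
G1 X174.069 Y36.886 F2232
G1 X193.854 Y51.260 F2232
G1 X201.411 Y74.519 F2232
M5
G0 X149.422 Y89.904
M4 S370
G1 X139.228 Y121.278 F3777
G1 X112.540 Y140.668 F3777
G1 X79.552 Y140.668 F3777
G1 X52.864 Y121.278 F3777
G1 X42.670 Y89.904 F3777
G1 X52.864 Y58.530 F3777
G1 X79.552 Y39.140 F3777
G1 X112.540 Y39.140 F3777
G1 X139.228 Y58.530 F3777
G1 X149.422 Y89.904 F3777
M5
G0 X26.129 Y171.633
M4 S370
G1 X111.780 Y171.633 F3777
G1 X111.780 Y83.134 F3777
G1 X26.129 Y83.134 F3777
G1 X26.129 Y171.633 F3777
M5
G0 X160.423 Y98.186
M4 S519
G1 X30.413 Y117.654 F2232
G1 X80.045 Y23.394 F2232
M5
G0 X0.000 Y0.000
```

<svg xmlns="http://www.w3.org/2000/svg" width="230.847mm" height="189.935mm" viewBox="0 0 230.847 189.935">
  <polygon points="85.406,8.329 138.911,8.329 138.911,45.285 85.406,45.285" fill="none" stroke="#008000"/>
  <polyline points="46.587,112.508 53.453,144.575" fill="none" stroke="#008000"/>
  <polyline points="102.788,84.000 126.728,79.668 148.109,77.321 166.931,76.959 183.195,78.582 196.901,82.190" fill="none" stroke="#008000"/>
  <polygon points="188.154,167.605 187.239,164.788 184.842,163.047 181.880,163.047 179.483,164.788 178.568,167.605 179.483,170.422 181.880,172.163 184.842,172.163 187.239,170.422" fill="none" stroke="#008000"/>
  <polygon points="201.411,115.416 193.854,92.157 174.069,77.783 149.613,77.783 129.828,92.157 122.271,115.416 129.828,138.675 149.613,153.049 174.069,153.049 193.854,138.675" fill="none" stroke="#ff0000"/>
  <polygon points="149.422,100.031 139.228,68.657 112.540,49.267 79.552,49.267 52.864,68.657 42.670,100.031 52.864,131.405 79.552,150.795 112.540,150.795 139.228,131.405" fill="none" stroke="#008000"/>
  <polygon points="26.129,18.302 111.780,18.302 111.780,106.801 26.129,106.801" fill="none" stroke="#008000"/>
  <polyline points="160.423,91.749 30.413,72.281 80.045,166.541" fill="none" stroke="#ff0000"/>
</svg>

y_svg = 189.935 − y_m.

[1] S370→`#008000` (engrave); closed run; points: 85.406,8.329 138.911,8.329 138.911,45.285 85.406,45.285

[2] S370→`#008000` (engrave); open run; points: 46.587,112.508 53.453,144.575

[3] S370→`#008000` (engrave); open run; points: 102.788,84.000 126.728,79.668 148.109,77.321 166.931,76.959 183.195,78.582 196.901,82.190

[4] S370→`#008000` (engrave); closed run; points: 188.154,167.605 187.239,164.788 184.842,163.047 181.880,163.047 179.483,164.788 178.568,167.605 179.483,170.422 181.880,172.163 184.842,172.163 187.239,170.422

[5] S519→`#ff0000` (score); closed run; points: 201.411,115.416 193.854,92.157 174.069,77.783 149.613,77.783 129.828,92.157 122.271,115.416 129.828,138.675 149.613,153.049 174.069,153.049 193.854,138.675

[6] S370→`#008000` (engrave); closed run; points: 149.422,100.031 139.228,68.657 112.540,49.267 79.552,49.267 52.864,68.657 42.670,100.031 52.864,131.405 79.552,150.795 112.540,150.795 139.228,131.405

[7] S370→`#008000` (engrave); closed run; points: 26.129,18.302 111.780,18.302 111.780,106.801 26.129,106.801

[8] S519→`#ff0000` (score); open run; points: 160.423,91.749 30.413,72.281 80.045,166.541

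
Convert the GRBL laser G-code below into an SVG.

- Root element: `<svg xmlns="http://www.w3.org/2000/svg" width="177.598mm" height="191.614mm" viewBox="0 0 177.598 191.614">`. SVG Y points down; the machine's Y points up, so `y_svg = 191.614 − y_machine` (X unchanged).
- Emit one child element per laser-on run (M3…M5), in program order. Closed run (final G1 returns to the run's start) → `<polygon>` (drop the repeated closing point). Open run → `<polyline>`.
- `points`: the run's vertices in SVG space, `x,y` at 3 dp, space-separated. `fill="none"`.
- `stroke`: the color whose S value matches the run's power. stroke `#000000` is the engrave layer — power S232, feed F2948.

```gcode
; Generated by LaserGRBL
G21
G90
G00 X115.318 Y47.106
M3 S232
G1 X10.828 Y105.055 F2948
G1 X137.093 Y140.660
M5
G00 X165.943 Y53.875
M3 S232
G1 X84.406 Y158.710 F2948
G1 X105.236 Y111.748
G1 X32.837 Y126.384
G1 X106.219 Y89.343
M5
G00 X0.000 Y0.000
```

Each laser-on run becomes one SVG element. Flip Y back into SVG space with y_svg = 191.614 − y_machine. Every run uses S232, so all elements get stroke `#000000` (engrave).

Run 1: The run is open, so emit a `<polyline>` with points (Y-flipped): 115.318,144.508 10.828,86.559 137.093,50.954.

Run 2: The run is open, so emit a `<polyline>` with points (Y-flipped): 165.943,137.739 84.406,32.904 105.236,79.866 32.837,65.230 106.219,102.271.

<svg xmlns="http://www.w3.org/2000/svg" width="177.598mm" height="191.614mm" viewBox="0 0 177.598 191.614">
  <polyline points="115.318,144.508 10.828,86.559 137.093,50.954" fill="none" stroke="#000000"/>
  <polyline points="165.943,137.739 84.406,32.904 105.236,79.866 32.837,65.230 106.219,102.271" fill="none" stroke="#000000"/>
</svg>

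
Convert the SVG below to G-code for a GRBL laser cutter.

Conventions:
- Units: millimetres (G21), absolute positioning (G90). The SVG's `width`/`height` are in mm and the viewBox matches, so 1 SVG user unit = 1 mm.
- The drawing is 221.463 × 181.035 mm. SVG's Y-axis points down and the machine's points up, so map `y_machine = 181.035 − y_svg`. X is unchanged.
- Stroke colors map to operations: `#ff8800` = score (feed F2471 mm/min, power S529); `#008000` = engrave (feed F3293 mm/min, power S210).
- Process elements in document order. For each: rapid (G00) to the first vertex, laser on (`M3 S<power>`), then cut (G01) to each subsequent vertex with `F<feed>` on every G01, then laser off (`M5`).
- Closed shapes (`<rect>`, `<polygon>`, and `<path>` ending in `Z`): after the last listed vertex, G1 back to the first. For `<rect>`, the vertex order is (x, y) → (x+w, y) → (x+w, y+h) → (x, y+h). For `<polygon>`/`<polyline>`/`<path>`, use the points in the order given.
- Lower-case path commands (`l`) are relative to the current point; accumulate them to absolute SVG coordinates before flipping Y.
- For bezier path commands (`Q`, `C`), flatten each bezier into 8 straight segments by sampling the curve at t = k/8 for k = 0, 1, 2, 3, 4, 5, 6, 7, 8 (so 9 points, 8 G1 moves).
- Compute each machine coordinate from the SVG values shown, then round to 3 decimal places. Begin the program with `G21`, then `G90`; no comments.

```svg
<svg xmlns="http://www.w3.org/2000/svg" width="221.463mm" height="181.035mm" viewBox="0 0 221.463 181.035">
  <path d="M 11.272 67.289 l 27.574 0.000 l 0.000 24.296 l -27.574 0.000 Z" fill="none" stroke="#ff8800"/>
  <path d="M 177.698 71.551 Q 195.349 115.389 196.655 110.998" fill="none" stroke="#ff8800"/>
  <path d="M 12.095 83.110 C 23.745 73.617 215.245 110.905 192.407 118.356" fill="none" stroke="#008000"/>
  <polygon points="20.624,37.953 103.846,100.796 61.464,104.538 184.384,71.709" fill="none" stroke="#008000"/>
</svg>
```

G21
G90
G00 X11.272 Y113.746
M3 S529
G01 X38.846 Y113.746 F2471
G01 X38.846 Y89.450 F2471
G01 X11.272 Y89.450 F2471
G01 X11.272 Y113.746 F2471
M5
G00 X177.698 Y109.484
M3 S529
G01 X181.855 Y99.278 F2471
G01 X185.502 Y90.579 F2471
G01 X188.638 Y83.388 F2471
G01 X191.263 Y77.703 F2471
G01 X193.377 Y73.526 F2471
G01 X194.980 Y70.856 F2471
G01 X196.073 Y69.693 F2471
G01 X196.655 Y70.037 F2471
M5
G00 X12.095 Y97.925
M3 S210
G01 X24.124 Y99.442 F3293
G01 X48.395 Y97.470 F3293
G01 X80.288 Y92.909 F3293
G01 X115.184 Y86.656 F3293
G01 X148.463 Y79.608 F3293
G01 X175.506 Y72.665 F3293
G01 X191.694 Y66.722 F3293
G01 X192.407 Y62.679 F3293
M5
G00 X20.624 Y143.082
M3 S210
G01 X103.846 Y80.239 F3293
G01 X61.464 Y76.497 F3293
G01 X184.384 Y109.326 F3293
G01 X20.624 Y143.082 F3293
M5

viewBox `0 0 221.463 181.035` with mm width/height → 1 unit = 1 mm. Flip: y_m = 181.035 − y_svg.

**Shape 1** — `<path>` rectangle, stroke `#ff8800` → score (S529, F2471). Machine vertices: (11.272,113.746) → (38.846,113.746) → (38.846,89.450) → (11.272,89.450) → (11.272,113.746). Closed: final G1 returns to the first vertex.

**Shape 2** — `<path>` quadratic bezier, stroke `#ff8800` → score (S529, F2471). Control points (SVG): P0=(177.698,71.551), P1=(195.349,115.389), P2=(196.655,110.998); sampled at t=k/8. Machine vertices: (177.698,109.484) → (181.855,99.278) → (185.502,90.579) → (188.638,83.388) → (191.263,77.703) → (193.377,73.526) → (194.980,70.856) → (196.073,69.693) → (196.655,70.037). Open path.

**Shape 3** — `<path>` cubic bezier, stroke `#008000` → engrave (S210, F3293). Control points (SVG): P0=(12.095,83.110), P1=(23.745,73.617), P2=(215.245,110.905), P3=(192.407,118.356); sampled at t=k/8. Machine vertices: (12.095,97.925) → (24.124,99.442) → (48.395,97.470) → (80.288,92.909) → (115.184,86.656) → (148.463,79.608) → (175.506,72.665) → (191.694,66.722) → (192.407,62.679). Open path.

**Shape 4** — `<polygon>` closed polygon, stroke `#008000` → engrave (S210, F3293). Machine vertices: (20.624,143.082) → (103.846,80.239) → (61.464,76.497) → (184.384,109.326) → (20.624,143.082). Closed: final G1 returns to the first vertex.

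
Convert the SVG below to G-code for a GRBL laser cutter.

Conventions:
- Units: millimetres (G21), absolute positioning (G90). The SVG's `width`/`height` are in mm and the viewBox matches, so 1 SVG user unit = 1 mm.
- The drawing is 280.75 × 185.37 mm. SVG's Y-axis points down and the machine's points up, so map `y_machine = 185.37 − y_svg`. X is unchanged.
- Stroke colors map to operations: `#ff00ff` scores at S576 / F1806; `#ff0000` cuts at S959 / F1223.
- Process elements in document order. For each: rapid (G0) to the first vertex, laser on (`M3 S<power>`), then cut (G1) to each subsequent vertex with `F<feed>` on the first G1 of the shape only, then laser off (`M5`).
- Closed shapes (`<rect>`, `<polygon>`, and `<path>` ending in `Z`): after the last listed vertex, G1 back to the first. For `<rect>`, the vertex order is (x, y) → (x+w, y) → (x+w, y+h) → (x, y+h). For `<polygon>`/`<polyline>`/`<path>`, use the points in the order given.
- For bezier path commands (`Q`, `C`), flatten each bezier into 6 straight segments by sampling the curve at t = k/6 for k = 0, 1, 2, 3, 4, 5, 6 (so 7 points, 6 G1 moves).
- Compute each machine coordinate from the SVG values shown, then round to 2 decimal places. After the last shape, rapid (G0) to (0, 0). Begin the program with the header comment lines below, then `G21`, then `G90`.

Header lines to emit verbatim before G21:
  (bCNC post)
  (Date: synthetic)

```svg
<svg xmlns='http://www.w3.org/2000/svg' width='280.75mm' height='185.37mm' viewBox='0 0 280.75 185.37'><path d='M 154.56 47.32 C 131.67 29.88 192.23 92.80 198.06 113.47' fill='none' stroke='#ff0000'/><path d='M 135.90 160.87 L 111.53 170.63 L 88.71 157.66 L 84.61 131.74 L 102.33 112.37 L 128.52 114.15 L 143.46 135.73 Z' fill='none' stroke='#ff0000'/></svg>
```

(bCNC post)
(Date: synthetic)
G21
G90
G0 X154.56 Y138.05
M3 S959
G1 X149.43 Y140.64 F1223
G1 X154.37 Y133.24
G1 X165.54 Y119.27
G1 X179.10 Y102.11
G1 X191.22 Y85.19
G1 X198.06 Y71.90
M5
G0 X135.90 Y24.50
M3 S959
G1 X111.53 Y14.74 F1223
G1 X88.71 Y27.71
G1 X84.61 Y53.63
G1 X102.33 Y73.00
G1 X128.52 Y71.22
G1 X143.46 Y49.64
G1 X135.90 Y24.50
M5
G0 X0.00 Y0.00

viewBox `0 0 280.75 185.37` with mm width/height → 1 unit = 1 mm. Flip: y_m = 185.37 − y_svg.

**Shape 1** — `<path>` cubic bezier, stroke `#ff0000` → cut (S959, F1223). Control points (SVG): P0=(154.56,47.32), P1=(131.67,29.88), P2=(192.23,92.80), P3=(198.06,113.47); sampled at t=k/6. Machine vertices: (154.56,138.05) → (149.43,140.64) → (154.37,133.24) → (165.54,119.27) → (179.10,102.11) → (191.22,85.19) → (198.06,71.90). Open path.

**Shape 2** — `<path>` regular polygon, stroke `#ff0000` → cut (S959, F1223). Machine vertices: (135.90,24.50) → (111.53,14.74) → (88.71,27.71) → (84.61,53.63) → (102.33,73.00) → (128.52,71.22) → (143.46,49.64) → (135.90,24.50). Closed: final G1 returns to the first vertex.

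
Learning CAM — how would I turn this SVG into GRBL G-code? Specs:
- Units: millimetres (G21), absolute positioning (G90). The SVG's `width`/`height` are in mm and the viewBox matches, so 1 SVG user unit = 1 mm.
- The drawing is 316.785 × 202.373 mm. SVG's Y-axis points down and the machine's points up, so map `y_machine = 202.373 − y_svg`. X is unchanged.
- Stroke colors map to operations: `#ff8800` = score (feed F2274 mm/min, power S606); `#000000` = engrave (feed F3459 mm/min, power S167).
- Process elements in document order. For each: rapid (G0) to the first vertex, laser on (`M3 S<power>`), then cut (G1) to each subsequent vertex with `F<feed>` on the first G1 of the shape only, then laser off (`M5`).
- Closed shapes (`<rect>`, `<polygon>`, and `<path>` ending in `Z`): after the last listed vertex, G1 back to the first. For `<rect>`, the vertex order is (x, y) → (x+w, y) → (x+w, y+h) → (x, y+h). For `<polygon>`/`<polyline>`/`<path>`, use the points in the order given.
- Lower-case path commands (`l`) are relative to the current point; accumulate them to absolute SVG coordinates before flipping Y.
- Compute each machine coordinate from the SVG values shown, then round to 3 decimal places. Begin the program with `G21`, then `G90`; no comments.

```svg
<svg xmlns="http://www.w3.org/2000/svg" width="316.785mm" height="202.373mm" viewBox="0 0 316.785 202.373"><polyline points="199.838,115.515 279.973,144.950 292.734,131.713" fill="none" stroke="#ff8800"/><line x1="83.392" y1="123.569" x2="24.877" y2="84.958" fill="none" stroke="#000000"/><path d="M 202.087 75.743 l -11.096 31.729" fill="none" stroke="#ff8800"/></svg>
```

viewBox `0 0 316.785 202.373` with mm width/height → 1 unit = 1 mm. Flip: y_m = 202.373 − y_svg.

**Shape 1** — `<polyline>` open polyline, stroke `#ff8800` → score (S606, F2274). Machine vertices: (199.838,86.858) → (279.973,57.423) → (292.734,70.660). Open path.

**Shape 2** — `<line>` line segment, stroke `#000000` → engrave (S167, F3459). Machine vertices: (83.392,78.804) → (24.877,117.415). Open path.

**Shape 3** — `<path>` line segment, stroke `#ff8800` → score (S606, F2274). Machine vertices: (202.087,126.630) → (190.991,94.901). Open path.

G21
G90
G0 X199.838 Y86.858
M3 S606
G1 X279.973 Y57.423 F2274
G1 X292.734 Y70.660
M5
G0 X83.392 Y78.804
M3 S167
G1 X24.877 Y117.415 F3459
M5
G0 X202.087 Y126.630
M3 S606
G1 X190.991 Y94.901 F2274
M5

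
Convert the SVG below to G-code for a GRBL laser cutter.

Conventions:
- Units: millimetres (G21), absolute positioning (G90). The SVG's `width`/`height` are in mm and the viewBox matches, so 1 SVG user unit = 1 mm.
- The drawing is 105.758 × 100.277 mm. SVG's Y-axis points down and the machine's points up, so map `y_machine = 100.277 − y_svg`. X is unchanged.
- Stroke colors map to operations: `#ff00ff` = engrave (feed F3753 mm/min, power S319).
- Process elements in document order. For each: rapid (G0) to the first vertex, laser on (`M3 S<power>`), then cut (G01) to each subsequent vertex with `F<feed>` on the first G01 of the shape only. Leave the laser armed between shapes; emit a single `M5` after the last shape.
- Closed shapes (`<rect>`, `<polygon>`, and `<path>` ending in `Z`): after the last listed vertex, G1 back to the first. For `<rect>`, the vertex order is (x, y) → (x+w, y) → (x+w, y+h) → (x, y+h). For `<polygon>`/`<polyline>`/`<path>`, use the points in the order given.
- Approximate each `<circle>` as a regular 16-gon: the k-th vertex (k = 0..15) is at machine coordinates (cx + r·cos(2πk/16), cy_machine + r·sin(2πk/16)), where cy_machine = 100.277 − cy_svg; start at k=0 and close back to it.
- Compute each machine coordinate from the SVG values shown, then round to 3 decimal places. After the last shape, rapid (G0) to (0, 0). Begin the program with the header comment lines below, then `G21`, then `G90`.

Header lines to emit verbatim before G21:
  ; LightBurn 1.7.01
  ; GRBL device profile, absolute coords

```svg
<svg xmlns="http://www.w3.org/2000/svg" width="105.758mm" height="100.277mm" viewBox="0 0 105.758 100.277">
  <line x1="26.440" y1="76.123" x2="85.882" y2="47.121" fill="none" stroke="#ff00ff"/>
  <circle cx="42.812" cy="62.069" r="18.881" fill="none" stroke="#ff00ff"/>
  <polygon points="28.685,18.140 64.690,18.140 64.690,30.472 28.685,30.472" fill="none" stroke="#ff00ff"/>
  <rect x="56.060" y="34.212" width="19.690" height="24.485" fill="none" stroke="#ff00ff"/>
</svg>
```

; LightBurn 1.7.01
; GRBL device profile, absolute coords
G21
G90
G0 X26.440 Y24.154
M3 S319
G01 X85.882 Y53.156 F3753
G0 X61.693 Y38.208
M3 S319
G01 X60.256 Y45.433 F3753
G01 X56.163 Y51.559
G01 X50.037 Y55.652
G01 X42.812 Y57.089
G01 X35.587 Y55.652
G01 X29.461 Y51.559
G01 X25.368 Y45.433
G01 X23.931 Y38.208
G01 X25.368 Y30.983
G01 X29.461 Y24.857
G01 X35.587 Y20.764
G01 X42.812 Y19.327
G01 X50.037 Y20.764
G01 X56.163 Y24.857
G01 X60.256 Y30.983
G01 X61.693 Y38.208
G0 X28.685 Y82.137
M3 S319
G01 X64.690 Y82.137 F3753
G01 X64.690 Y69.805
G01 X28.685 Y69.805
G01 X28.685 Y82.137
G0 X56.060 Y66.065
M3 S319
G01 X75.750 Y66.065 F3753
G01 X75.750 Y41.580
G01 X56.060 Y41.580
G01 X56.060 Y66.065
M5
G0 X0.000 Y0.000

1 u = 1 mm; y_m = 100.277 − y.

[1] `<line>` line segment, #ff00ff→engrave S319 F3753: (26.440,24.154) → (85.882,53.156)

[2] `<circle>` circle, #ff00ff→engrave S319 F3753: (61.693,38.208) → (60.256,45.433) → (56.163,51.559) → (50.037,55.652) → (42.812,57.089) → (35.587,55.652) → (29.461,51.559) → (25.368,45.433) → (23.931,38.208) → (25.368,30.983) → (29.461,24.857) → (35.587,20.764) → (42.812,19.327) → (50.037,20.764) → (56.163,24.857) → (60.256,30.983) → (61.693,38.208) (closed)

[3] `<polygon>` rectangle, #ff00ff→engrave S319 F3753: (28.685,82.137) → (64.690,82.137) → (64.690,69.805) → (28.685,69.805) → (28.685,82.137) (closed)

[4] `<rect>` rectangle, #ff00ff→engrave S319 F3753: (56.060,66.065) → (75.750,66.065) → (75.750,41.580) → (56.060,41.580) → (56.060,66.065) (closed)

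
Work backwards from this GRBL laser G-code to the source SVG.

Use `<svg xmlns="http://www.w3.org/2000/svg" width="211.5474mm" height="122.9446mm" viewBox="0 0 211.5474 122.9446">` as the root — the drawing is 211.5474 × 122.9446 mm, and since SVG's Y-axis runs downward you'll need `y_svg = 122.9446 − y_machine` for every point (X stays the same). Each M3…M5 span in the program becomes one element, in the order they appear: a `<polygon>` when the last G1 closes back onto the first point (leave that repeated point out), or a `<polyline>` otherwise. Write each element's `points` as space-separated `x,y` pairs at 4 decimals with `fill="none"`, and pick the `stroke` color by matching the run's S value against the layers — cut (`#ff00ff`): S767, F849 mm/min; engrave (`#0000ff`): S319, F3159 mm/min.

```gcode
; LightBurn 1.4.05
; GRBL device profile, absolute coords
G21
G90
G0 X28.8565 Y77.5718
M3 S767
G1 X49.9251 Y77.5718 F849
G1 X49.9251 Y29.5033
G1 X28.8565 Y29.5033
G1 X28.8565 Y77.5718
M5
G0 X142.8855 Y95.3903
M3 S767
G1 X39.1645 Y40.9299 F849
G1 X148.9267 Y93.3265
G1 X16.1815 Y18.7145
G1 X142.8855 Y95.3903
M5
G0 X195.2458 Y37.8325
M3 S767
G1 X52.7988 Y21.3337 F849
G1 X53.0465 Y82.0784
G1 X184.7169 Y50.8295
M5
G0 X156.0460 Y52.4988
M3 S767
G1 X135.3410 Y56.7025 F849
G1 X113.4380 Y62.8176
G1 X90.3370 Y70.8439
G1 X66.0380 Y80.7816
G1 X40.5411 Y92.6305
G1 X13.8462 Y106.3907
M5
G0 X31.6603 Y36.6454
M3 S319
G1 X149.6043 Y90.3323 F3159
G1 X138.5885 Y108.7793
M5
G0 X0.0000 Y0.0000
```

<svg xmlns="http://www.w3.org/2000/svg" width="211.5474mm" height="122.9446mm" viewBox="0 0 211.5474 122.9446">
  <polygon points="28.8565,45.3728 49.9251,45.3728 49.9251,93.4413 28.8565,93.4413" fill="none" stroke="#ff00ff"/>
  <polygon points="142.8855,27.5543 39.1645,82.0147 148.9267,29.6181 16.1815,104.2301" fill="none" stroke="#ff00ff"/>
  <polyline points="195.2458,85.1121 52.7988,101.6109 53.0465,40.8662 184.7169,72.1151" fill="none" stroke="#ff00ff"/>
  <polyline points="156.0460,70.4458 135.3410,66.2421 113.4380,60.1270 90.3370,52.1007 66.0380,42.1630 40.5411,30.3141 13.8462,16.5539" fill="none" stroke="#ff00ff"/>
  <polyline points="31.6603,86.2992 149.6043,32.6123 138.5885,14.1653" fill="none" stroke="#0000ff"/>
</svg>

y_svg = 122.9446 − y_m.

[1] S767→`#ff00ff` (cut); closed run; points: 28.8565,45.3728 49.9251,45.3728 49.9251,93.4413 28.8565,93.4413

[2] S767→`#ff00ff` (cut); closed run; points: 142.8855,27.5543 39.1645,82.0147 148.9267,29.6181 16.1815,104.2301

[3] S767→`#ff00ff` (cut); open run; points: 195.2458,85.1121 52.7988,101.6109 53.0465,40.8662 184.7169,72.1151

[4] S767→`#ff00ff` (cut); open run; points: 156.0460,70.4458 135.3410,66.2421 113.4380,60.1270 90.3370,52.1007 66.0380,42.1630 40.5411,30.3141 13.8462,16.5539

[5] S319→`#0000ff` (engrave); open run; points: 31.6603,86.2992 149.6043,32.6123 138.5885,14.1653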